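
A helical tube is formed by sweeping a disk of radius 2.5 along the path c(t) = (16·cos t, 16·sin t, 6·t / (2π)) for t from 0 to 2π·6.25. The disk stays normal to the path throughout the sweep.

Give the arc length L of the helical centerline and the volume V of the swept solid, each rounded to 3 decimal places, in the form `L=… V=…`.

L=629.437 V=12358.959

2πR = 2π·16 = 100.530965
per-turn = √(100.530965² + 6²) = √(10106.4749 + 36) = √10142.4749 = 100.709855
L = 6.25 × 100.709855 = 629.436594
V = π·2.5² × L = 19.634954 × 629.436594 = 12358.958625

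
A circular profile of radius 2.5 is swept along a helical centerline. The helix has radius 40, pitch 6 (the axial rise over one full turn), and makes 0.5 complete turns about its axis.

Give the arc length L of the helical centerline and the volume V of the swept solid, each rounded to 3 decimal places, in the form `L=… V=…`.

L=125.700 V=2468.104

2πR = 2π·40 = 251.327412
per-turn = √(251.327412² + 6²) = √(63165.4682 + 36) = √63201.4682 = 251.399022
L = 0.5 × 251.399022 = 125.699511
V = π·2.5² × L = 19.634954 × 125.699511 = 2468.104125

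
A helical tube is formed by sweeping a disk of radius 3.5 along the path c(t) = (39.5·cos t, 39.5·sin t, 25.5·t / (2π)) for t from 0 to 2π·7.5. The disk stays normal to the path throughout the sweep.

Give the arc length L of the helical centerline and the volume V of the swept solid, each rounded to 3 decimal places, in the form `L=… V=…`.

2πR = 2π·39.5 = 248.185820
per-turn = √(248.185820² + 25.5²) = √(61596.2011 + 650.25) = √62246.4511 = 249.492387
L = 7.5 × 249.492387 = 1871.192901
V = π·3.5² × L = 38.484510 × 1871.192901 = 72011.941920

L=1871.193 V=72011.942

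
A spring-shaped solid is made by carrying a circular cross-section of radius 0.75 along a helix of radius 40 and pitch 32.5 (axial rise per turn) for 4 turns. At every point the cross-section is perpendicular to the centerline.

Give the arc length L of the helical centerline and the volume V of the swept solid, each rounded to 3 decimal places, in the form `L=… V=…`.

L=1013.680 V=1791.321

2πR = 2π·40 = 251.327412
per-turn = √(251.327412² + 32.5²) = √(63165.4682 + 1056.25) = √64221.7182 = 253.420043
L = 4 × 253.420043 = 1013.680172
V = π·0.75² × L = 1.767146 × 1013.680172 = 1791.320727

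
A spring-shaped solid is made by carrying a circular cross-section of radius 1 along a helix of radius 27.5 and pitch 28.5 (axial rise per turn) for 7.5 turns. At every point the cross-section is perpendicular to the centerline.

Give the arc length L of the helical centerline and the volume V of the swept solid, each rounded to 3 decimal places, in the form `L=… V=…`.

L=1313.417 V=4126.221

2πR = 2π·27.5 = 172.787596
per-turn = √(172.787596² + 28.5²) = √(29855.5533 + 812.25) = √30667.8033 = 175.122252
L = 7.5 × 175.122252 = 1313.416894
V = π·1² × L = 3.141593 × 1313.416894 = 4126.220864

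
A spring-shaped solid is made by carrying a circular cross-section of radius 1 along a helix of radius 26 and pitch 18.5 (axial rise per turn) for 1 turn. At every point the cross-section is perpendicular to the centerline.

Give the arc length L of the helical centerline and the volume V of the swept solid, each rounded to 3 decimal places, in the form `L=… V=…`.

L=164.407 V=516.500

2πR = 2π·26 = 163.362818
per-turn = √(163.362818² + 18.5²) = √(26687.4103 + 342.25) = √27029.6603 = 164.406996
L = 1 × 164.406996 = 164.406996
V = π·1² × L = 3.141593 × 164.406996 = 516.499811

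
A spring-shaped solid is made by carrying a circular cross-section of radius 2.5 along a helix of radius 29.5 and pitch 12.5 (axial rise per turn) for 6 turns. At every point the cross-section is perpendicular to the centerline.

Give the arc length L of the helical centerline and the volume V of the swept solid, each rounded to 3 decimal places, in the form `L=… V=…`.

2πR = 2π·29.5 = 185.353967
per-turn = √(185.353967² + 12.5²) = √(34356.0929 + 156.25) = √34512.3429 = 185.774979
L = 6 × 185.774979 = 1114.649876
V = π·2.5² × L = 19.634954 × 1114.649876 = 21886.099128

L=1114.650 V=21886.099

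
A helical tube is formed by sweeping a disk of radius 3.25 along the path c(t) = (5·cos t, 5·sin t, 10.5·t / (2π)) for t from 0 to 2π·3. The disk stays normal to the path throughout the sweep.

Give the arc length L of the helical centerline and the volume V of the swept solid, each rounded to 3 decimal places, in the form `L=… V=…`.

L=99.373 V=3297.485

2πR = 2π·5 = 31.415927
per-turn = √(31.415927² + 10.5²) = √(986.9604 + 110.25) = √1097.2104 = 33.124167
L = 3 × 33.124167 = 99.372501
V = π·3.25² × L = 33.183072 × 99.372501 = 3297.484897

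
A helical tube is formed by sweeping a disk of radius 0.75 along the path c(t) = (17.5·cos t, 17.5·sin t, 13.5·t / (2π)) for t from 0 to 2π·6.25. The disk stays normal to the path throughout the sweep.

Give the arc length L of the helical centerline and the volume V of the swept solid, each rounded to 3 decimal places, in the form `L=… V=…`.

L=692.384 V=1223.543

2πR = 2π·17.5 = 109.955743
per-turn = √(109.955743² + 13.5²) = √(12090.2654 + 182.25) = √12272.5154 = 110.781386
L = 6.25 × 110.781386 = 692.383660
V = π·0.75² × L = 1.767146 × 692.383660 = 1223.542923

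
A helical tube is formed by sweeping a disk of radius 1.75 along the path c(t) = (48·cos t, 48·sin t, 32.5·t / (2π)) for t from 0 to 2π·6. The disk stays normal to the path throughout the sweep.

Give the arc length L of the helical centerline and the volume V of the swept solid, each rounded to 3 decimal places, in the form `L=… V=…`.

L=1820.034 V=17510.777

2πR = 2π·48 = 301.592895
per-turn = √(301.592895² + 32.5²) = √(90958.2742 + 1056.25) = √92014.5242 = 303.338959
L = 6 × 303.338959 = 1820.033755
V = π·1.75² × L = 9.621128 × 1820.033755 = 17510.776815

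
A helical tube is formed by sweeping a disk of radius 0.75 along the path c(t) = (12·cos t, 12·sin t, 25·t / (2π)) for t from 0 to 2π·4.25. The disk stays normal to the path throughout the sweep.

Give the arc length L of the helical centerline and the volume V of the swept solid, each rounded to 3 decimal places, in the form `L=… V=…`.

2πR = 2π·12 = 75.398224
per-turn = √(75.398224² + 25²) = √(5684.8921 + 625) = √6309.8921 = 79.434829
L = 4.25 × 79.434829 = 337.598025
V = π·0.75² × L = 1.767146 × 337.598025 = 596.584955

L=337.598 V=596.585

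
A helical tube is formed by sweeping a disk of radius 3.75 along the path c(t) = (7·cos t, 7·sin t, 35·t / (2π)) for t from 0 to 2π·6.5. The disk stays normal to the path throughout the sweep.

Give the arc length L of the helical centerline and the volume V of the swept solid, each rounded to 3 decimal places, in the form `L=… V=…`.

L=365.358 V=16141.021

2πR = 2π·7 = 43.982297
per-turn = √(43.982297² + 35²) = √(1934.4425 + 1225) = √3159.4425 = 56.208918
L = 6.5 × 56.208918 = 365.357967
V = π·3.75² × L = 44.178647 × 365.357967 = 16141.020540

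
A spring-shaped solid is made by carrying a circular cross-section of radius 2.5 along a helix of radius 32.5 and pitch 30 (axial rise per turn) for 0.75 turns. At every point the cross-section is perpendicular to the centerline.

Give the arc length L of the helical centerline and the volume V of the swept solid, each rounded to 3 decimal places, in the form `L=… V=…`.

L=154.797 V=3039.424

2πR = 2π·32.5 = 204.203522
per-turn = √(204.203522² + 30²) = √(41699.0786 + 900) = √42599.0786 = 206.395442
L = 0.75 × 206.395442 = 154.796582
V = π·2.5² × L = 19.634954 × 154.796582 = 3039.423774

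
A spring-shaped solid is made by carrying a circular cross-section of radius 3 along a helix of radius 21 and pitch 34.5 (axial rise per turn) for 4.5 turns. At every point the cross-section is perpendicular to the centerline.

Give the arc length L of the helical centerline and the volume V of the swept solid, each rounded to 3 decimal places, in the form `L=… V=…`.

2πR = 2π·21 = 131.946891
per-turn = √(131.946891² + 34.5²) = √(17409.9822 + 1190.25) = √18600.2322 = 136.382668
L = 4.5 × 136.382668 = 613.722007
V = π·3² × L = 28.274334 × 613.722007 = 17352.580924

L=613.722 V=17352.581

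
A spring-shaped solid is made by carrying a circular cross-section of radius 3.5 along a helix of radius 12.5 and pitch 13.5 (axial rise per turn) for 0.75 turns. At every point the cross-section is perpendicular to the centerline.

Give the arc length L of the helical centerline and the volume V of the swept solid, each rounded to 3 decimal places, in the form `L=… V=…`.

L=59.769 V=2300.169

2πR = 2π·12.5 = 78.539816
per-turn = √(78.539816² + 13.5²) = √(6168.5028 + 182.25) = √6350.7528 = 79.691610
L = 0.75 × 79.691610 = 59.768708
V = π·3.5² × L = 38.484510 × 59.768708 = 2300.169430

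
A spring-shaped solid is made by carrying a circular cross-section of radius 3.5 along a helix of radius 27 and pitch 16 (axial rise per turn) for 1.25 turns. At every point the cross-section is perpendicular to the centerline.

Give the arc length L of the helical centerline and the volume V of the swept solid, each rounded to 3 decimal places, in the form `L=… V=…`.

L=212.999 V=8197.145

2πR = 2π·27 = 169.646003
per-turn = √(169.646003² + 16²) = √(28779.7664 + 256) = √29035.7664 = 170.398845
L = 1.25 × 170.398845 = 212.998556
V = π·3.5² × L = 38.484510 × 212.998556 = 8197.145077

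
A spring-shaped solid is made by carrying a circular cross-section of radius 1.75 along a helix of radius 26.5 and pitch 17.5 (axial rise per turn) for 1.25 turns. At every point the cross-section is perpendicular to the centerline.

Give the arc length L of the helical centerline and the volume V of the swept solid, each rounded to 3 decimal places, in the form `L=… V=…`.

2πR = 2π·26.5 = 166.504411
per-turn = √(166.504411² + 17.5²) = √(27723.7188 + 306.25) = √28029.9688 = 167.421530
L = 1.25 × 167.421530 = 209.276913
V = π·1.75² × L = 9.621128 × 209.276913 = 2013.479860

L=209.277 V=2013.480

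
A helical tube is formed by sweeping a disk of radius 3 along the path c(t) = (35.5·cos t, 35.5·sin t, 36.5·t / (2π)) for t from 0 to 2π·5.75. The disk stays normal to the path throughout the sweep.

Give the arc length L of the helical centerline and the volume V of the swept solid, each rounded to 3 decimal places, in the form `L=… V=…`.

2πR = 2π·35.5 = 223.053078
per-turn = √(223.053078² + 36.5²) = √(49752.6758 + 1332.25) = √51084.9258 = 226.019746
L = 5.75 × 226.019746 = 1299.613542
V = π·3² × L = 28.274334 × 1299.613542 = 36745.707207

L=1299.614 V=36745.707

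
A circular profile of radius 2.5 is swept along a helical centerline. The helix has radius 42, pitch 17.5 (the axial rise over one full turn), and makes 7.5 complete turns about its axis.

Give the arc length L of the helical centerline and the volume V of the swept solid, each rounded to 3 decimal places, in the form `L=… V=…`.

L=1983.550 V=38946.923

2πR = 2π·42 = 263.893783
per-turn = √(263.893783² + 17.5²) = √(69639.9287 + 306.25) = √69946.1787 = 264.473399
L = 7.5 × 264.473399 = 1983.550491
V = π·2.5² × L = 19.634954 × 1983.550491 = 38946.922811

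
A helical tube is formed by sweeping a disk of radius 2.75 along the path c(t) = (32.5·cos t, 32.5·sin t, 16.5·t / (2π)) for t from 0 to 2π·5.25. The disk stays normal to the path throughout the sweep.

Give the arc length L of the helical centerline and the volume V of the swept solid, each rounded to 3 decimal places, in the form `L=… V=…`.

2πR = 2π·32.5 = 204.203522
per-turn = √(204.203522² + 16.5²) = √(41699.0786 + 272.25) = √41971.3286 = 204.869052
L = 5.25 × 204.869052 = 1075.562525
V = π·2.75² × L = 23.758294 × 1075.562525 = 25553.531152

L=1075.563 V=25553.531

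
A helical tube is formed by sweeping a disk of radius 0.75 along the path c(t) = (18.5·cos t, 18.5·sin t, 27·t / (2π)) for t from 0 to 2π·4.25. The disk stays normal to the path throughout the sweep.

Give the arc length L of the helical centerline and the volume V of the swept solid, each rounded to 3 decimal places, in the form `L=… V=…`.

L=507.167 V=896.239

2πR = 2π·18.5 = 116.238928
per-turn = √(116.238928² + 27²) = √(13511.4884 + 729) = √14240.4884 = 119.333518
L = 4.25 × 119.333518 = 507.167450
V = π·0.75² × L = 1.767146 × 507.167450 = 896.238863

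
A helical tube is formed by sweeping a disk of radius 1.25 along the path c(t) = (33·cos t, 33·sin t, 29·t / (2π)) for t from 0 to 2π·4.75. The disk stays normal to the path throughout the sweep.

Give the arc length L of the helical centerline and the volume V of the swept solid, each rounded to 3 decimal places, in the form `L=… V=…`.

L=994.476 V=4881.621

2πR = 2π·33 = 207.345115
per-turn = √(207.345115² + 29²) = √(42991.9968 + 841) = √43832.9968 = 209.363313
L = 4.75 × 209.363313 = 994.475736
V = π·1.25² × L = 4.908739 × 994.475736 = 4881.621354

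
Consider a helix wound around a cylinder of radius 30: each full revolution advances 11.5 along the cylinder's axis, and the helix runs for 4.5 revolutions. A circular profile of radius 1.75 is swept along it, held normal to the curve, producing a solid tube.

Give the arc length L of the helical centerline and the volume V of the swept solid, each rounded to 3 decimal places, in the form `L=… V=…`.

2πR = 2π·30 = 188.495559
per-turn = √(188.495559² + 11.5²) = √(35530.5758 + 132.25) = √35662.8258 = 188.846037
L = 4.5 × 188.846037 = 849.807168
V = π·1.75² × L = 9.621128 × 849.807168 = 8176.103118

L=849.807 V=8176.103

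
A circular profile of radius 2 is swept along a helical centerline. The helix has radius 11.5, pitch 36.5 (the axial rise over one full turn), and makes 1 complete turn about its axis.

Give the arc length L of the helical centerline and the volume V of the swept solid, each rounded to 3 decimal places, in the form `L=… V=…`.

L=80.952 V=1017.276

2πR = 2π·11.5 = 72.256631
per-turn = √(72.256631² + 36.5²) = √(5221.0207 + 1332.25) = √6553.2707 = 80.952274
L = 1 × 80.952274 = 80.952274
V = π·2² × L = 12.566371 × 80.952274 = 1017.276282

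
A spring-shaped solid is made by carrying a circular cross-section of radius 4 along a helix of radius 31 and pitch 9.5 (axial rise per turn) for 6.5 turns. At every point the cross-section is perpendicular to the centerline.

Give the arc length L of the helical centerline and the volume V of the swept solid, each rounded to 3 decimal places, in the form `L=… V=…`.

L=1267.567 V=63714.858

2πR = 2π·31 = 194.778745
per-turn = √(194.778745² + 9.5²) = √(37938.7593 + 90.25) = √38029.0093 = 195.010280
L = 6.5 × 195.010280 = 1267.566820
V = π·4² × L = 50.265482 × 1267.566820 = 63714.857764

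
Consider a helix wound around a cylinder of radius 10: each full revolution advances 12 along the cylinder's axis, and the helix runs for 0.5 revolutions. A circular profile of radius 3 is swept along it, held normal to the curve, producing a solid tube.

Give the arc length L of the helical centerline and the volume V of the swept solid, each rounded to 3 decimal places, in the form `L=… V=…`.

L=31.984 V=904.319

2πR = 2π·10 = 62.831853
per-turn = √(62.831853² + 12²) = √(3947.8418 + 144) = √4091.8418 = 63.967506
L = 0.5 × 63.967506 = 31.983753
V = π·3² × L = 28.274334 × 31.983753 = 904.319304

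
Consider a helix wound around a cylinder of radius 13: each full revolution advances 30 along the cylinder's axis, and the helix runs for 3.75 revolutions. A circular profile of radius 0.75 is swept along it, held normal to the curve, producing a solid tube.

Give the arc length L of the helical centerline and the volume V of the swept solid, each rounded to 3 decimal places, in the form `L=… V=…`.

L=326.311 V=576.640

2πR = 2π·13 = 81.681409
per-turn = √(81.681409² + 30²) = √(6671.8526 + 900) = √7571.8526 = 87.016393
L = 3.75 × 87.016393 = 326.311472
V = π·0.75² × L = 1.767146 × 326.311472 = 576.639970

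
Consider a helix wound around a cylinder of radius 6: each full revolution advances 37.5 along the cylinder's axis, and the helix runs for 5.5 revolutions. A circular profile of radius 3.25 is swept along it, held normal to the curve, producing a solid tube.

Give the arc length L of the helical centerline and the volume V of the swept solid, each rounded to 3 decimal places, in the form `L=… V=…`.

L=292.457 V=9704.620

2πR = 2π·6 = 37.699112
per-turn = √(37.699112² + 37.5²) = √(1421.2230 + 1406.25) = √2827.4730 = 53.173988
L = 5.5 × 53.173988 = 292.456936
V = π·3.25² × L = 33.183072 × 292.456936 = 9704.619674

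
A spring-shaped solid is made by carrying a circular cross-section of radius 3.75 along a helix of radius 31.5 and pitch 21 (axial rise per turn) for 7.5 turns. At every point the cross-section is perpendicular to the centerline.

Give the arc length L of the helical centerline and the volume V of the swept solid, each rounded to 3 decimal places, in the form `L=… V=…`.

2πR = 2π·31.5 = 197.920337
per-turn = √(197.920337² + 21²) = √(39172.4599 + 441) = √39613.4599 = 199.031304
L = 7.5 × 199.031304 = 1492.734778
V = π·3.75² × L = 44.178647 × 1492.734778 = 65947.002363

L=1492.735 V=65947.002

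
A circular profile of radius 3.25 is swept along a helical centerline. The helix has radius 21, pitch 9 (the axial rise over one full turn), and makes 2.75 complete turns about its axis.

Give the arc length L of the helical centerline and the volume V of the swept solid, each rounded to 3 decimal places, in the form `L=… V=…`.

2πR = 2π·21 = 131.946891
per-turn = √(131.946891² + 9²) = √(17409.9822 + 81) = √17490.9822 = 132.253477
L = 2.75 × 132.253477 = 363.697062
V = π·3.25² × L = 33.183072 × 363.697062 = 12068.585928

L=363.697 V=12068.586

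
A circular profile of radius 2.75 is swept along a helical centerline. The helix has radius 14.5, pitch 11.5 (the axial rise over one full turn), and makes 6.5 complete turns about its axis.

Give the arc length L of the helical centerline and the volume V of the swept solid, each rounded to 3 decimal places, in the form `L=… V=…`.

2πR = 2π·14.5 = 91.106187
per-turn = √(91.106187² + 11.5²) = √(8300.3373 + 132.25) = √8432.5873 = 91.829120
L = 6.5 × 91.829120 = 596.889281
V = π·2.75² × L = 23.758294 × 596.889281 = 14181.071282

L=596.889 V=14181.071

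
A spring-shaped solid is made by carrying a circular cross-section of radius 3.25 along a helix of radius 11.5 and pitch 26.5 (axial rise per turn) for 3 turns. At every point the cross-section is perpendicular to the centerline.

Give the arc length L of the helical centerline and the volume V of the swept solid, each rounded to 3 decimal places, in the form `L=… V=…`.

2πR = 2π·11.5 = 72.256631
per-turn = √(72.256631² + 26.5²) = √(5221.0207 + 702.25) = √5923.2707 = 76.962788
L = 3 × 76.962788 = 230.888364
V = π·3.25² × L = 33.183072 × 230.888364 = 7661.585294

L=230.888 V=7661.585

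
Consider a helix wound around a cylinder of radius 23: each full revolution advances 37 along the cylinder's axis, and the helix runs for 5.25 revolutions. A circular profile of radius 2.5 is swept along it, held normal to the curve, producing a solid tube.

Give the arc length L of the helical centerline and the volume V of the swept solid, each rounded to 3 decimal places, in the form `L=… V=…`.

2πR = 2π·23 = 144.513262
per-turn = √(144.513262² + 37²) = √(20884.0829 + 1369) = √22253.0829 = 149.174672
L = 5.25 × 149.174672 = 783.167031
V = π·2.5² × L = 19.634954 × 783.167031 = 15377.448686

L=783.167 V=15377.449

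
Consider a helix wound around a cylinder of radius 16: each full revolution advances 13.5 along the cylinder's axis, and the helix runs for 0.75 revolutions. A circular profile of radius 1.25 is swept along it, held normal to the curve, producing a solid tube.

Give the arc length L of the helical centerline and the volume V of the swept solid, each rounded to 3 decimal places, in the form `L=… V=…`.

2πR = 2π·16 = 100.530965
per-turn = √(100.530965² + 13.5²) = √(10106.4749 + 182.25) = √10288.7249 = 101.433352
L = 0.75 × 101.433352 = 76.075014
V = π·1.25² × L = 4.908739 × 76.075014 = 373.432352

L=76.075 V=373.432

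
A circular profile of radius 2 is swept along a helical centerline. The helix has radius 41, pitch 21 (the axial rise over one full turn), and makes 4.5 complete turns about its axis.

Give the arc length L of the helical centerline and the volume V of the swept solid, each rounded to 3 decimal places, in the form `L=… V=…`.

2πR = 2π·41 = 257.610598
per-turn = √(257.610598² + 21²) = √(66363.2200 + 441) = √66804.2200 = 258.465123
L = 4.5 × 258.465123 = 1163.093055
V = π·2² × L = 12.566371 × 1163.093055 = 14615.858390

L=1163.093 V=14615.858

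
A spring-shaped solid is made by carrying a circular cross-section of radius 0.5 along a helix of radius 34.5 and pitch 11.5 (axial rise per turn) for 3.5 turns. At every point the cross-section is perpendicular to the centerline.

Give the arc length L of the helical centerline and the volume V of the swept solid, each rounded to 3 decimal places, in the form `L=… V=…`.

L=759.762 V=596.715

2πR = 2π·34.5 = 216.769893
per-turn = √(216.769893² + 11.5²) = √(46989.1866 + 132.25) = √47121.4366 = 217.074726
L = 3.5 × 217.074726 = 759.761540
V = π·0.5² × L = 0.785398 × 759.761540 = 596.715318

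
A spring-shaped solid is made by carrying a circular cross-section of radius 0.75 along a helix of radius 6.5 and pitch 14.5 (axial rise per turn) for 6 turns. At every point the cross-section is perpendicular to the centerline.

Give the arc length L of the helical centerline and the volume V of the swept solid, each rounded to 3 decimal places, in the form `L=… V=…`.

2πR = 2π·6.5 = 40.840704
per-turn = √(40.840704² + 14.5²) = √(1667.9631 + 210.25) = √1878.2131 = 43.338356
L = 6 × 43.338356 = 260.030139
V = π·0.75² × L = 1.767146 × 260.030139 = 459.511186

L=260.030 V=459.511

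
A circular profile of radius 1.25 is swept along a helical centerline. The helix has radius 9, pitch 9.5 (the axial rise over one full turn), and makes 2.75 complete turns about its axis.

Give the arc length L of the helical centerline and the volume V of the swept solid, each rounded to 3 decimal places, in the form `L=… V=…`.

L=157.688 V=774.049

2πR = 2π·9 = 56.548668
per-turn = √(56.548668² + 9.5²) = √(3197.7518 + 90.25) = √3288.0018 = 57.341101
L = 2.75 × 57.341101 = 157.688027
V = π·1.25² × L = 4.908739 × 157.688027 = 774.049292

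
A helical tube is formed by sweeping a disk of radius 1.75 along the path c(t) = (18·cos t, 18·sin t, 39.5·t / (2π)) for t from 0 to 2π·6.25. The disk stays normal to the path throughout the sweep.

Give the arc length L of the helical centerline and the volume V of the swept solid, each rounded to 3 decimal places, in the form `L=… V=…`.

2πR = 2π·18 = 113.097336
per-turn = √(113.097336² + 39.5²) = √(12791.0073 + 1560.25) = √14351.2573 = 119.796733
L = 6.25 × 119.796733 = 748.729583
V = π·1.75² × L = 9.621128 × 748.729583 = 7203.622782

L=748.730 V=7203.623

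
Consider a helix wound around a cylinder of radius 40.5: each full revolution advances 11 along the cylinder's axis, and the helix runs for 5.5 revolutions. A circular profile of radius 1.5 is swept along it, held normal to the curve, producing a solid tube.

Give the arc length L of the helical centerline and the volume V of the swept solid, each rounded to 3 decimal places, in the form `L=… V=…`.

L=1400.887 V=9902.283

2πR = 2π·40.5 = 254.469005
per-turn = √(254.469005² + 11²) = √(64754.4745 + 121) = √64875.4745 = 254.706644
L = 5.5 × 254.706644 = 1400.886542
V = π·1.5² × L = 7.068583 × 1400.886542 = 9902.283453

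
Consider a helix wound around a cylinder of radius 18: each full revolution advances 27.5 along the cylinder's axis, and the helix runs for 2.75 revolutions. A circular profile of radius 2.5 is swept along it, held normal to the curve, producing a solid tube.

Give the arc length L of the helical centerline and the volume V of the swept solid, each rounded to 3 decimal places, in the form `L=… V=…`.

L=320.080 V=6284.754

2πR = 2π·18 = 113.097336
per-turn = √(113.097336² + 27.5²) = √(12791.0073 + 756.25) = √13547.2573 = 116.392686
L = 2.75 × 116.392686 = 320.079886
V = π·2.5² × L = 19.634954 × 320.079886 = 6284.753863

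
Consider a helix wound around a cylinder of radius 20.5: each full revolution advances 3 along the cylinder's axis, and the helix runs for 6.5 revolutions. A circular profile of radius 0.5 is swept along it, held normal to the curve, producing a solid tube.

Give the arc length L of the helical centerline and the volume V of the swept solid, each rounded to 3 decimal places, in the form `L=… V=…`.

L=837.461 V=657.741

2πR = 2π·20.5 = 128.805299
per-turn = √(128.805299² + 3²) = √(16590.8050 + 9) = √16599.8050 = 128.840231
L = 6.5 × 128.840231 = 837.461498
V = π·0.5² × L = 0.785398 × 837.461498 = 657.740723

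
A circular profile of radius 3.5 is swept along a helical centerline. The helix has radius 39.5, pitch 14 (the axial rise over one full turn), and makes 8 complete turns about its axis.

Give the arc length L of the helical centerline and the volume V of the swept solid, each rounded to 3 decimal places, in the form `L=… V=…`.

L=1988.643 V=76531.950

2πR = 2π·39.5 = 248.185820
per-turn = √(248.185820² + 14²) = √(61596.2011 + 196) = √61792.2011 = 248.580371
L = 8 × 248.580371 = 1988.642972
V = π·3.5² × L = 38.484510 × 1988.642972 = 76531.950338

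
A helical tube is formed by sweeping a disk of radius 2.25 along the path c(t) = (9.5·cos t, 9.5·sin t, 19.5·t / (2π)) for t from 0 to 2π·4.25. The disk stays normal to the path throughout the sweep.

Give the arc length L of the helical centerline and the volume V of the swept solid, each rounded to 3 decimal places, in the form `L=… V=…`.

2πR = 2π·9.5 = 59.690260
per-turn = √(59.690260² + 19.5²) = √(3562.9272 + 380.25) = √3943.1772 = 62.794723
L = 4.25 × 62.794723 = 266.877571
V = π·2.25² × L = 15.904313 × 266.877571 = 4244.504373

L=266.878 V=4244.504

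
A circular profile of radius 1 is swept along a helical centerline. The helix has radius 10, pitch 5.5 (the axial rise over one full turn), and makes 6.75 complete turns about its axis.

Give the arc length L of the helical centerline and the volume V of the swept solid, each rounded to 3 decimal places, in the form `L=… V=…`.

2πR = 2π·10 = 62.831853
per-turn = √(62.831853² + 5.5²) = √(3947.8418 + 30.25) = √3978.0918 = 63.072116
L = 6.75 × 63.072116 = 425.736780
V = π·1² × L = 3.141593 × 425.736780 = 1337.491540

L=425.737 V=1337.492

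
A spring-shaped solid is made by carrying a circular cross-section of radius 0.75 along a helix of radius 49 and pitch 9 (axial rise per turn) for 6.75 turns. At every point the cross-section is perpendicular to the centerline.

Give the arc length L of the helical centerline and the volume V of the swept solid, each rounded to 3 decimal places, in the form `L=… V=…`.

L=2079.051 V=3673.987

2πR = 2π·49 = 307.876080
per-turn = √(307.876080² + 9²) = √(94787.6807 + 81) = √94868.6807 = 308.007598
L = 6.75 × 308.007598 = 2079.051289
V = π·0.75² × L = 1.767146 × 2079.051289 = 3673.986894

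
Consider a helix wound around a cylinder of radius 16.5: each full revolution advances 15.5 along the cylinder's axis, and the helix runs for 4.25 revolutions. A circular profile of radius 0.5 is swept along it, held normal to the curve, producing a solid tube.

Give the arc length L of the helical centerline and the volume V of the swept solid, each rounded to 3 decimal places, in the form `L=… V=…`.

2πR = 2π·16.5 = 103.672558
per-turn = √(103.672558² + 15.5²) = √(10747.9992 + 240.25) = √10988.2492 = 104.824850
L = 4.25 × 104.824850 = 445.505613
V = π·0.5² × L = 0.785398 × 445.505613 = 349.899290

L=445.506 V=349.899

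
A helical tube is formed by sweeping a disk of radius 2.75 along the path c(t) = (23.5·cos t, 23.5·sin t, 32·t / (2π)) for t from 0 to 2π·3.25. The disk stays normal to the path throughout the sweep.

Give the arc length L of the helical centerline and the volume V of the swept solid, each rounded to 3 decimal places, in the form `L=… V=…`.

L=491.018 V=11665.762

2πR = 2π·23.5 = 147.654855
per-turn = √(147.654855² + 32²) = √(21801.9561 + 1024) = √22825.9561 = 151.082614
L = 3.25 × 151.082614 = 491.018494
V = π·2.75² × L = 23.758294 × 491.018494 = 11665.761959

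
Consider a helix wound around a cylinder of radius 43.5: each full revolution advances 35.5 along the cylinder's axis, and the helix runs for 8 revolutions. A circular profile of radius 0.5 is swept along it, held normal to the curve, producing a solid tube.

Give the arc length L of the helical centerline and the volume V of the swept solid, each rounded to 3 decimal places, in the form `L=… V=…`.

L=2204.915 V=1731.736

2πR = 2π·43.5 = 273.318561
per-turn = √(273.318561² + 35.5²) = √(74703.0357 + 1260.25) = √75963.2857 = 275.614379
L = 8 × 275.614379 = 2204.915029
V = π·0.5² × L = 0.785398 × 2204.915029 = 1731.736214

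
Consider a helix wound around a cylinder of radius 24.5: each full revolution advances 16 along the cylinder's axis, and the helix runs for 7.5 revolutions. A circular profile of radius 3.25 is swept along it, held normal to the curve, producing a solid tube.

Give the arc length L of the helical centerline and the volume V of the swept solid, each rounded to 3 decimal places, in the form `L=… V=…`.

L=1160.755 V=38517.411

2πR = 2π·24.5 = 153.938040
per-turn = √(153.938040² + 16²) = √(23696.9202 + 256) = √23952.9202 = 154.767310
L = 7.5 × 154.767310 = 1160.754823
V = π·3.25² × L = 33.183072 × 1160.754823 = 38517.411338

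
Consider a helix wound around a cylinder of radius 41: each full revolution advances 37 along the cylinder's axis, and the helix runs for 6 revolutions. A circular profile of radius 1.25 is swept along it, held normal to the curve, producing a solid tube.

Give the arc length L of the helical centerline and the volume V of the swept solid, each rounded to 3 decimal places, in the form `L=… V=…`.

L=1561.525 V=7665.117

2πR = 2π·41 = 257.610598
per-turn = √(257.610598² + 37²) = √(66363.2200 + 1369) = √67732.2200 = 260.254145
L = 6 × 260.254145 = 1561.524870
V = π·1.25² × L = 4.908739 × 1561.524870 = 7665.117281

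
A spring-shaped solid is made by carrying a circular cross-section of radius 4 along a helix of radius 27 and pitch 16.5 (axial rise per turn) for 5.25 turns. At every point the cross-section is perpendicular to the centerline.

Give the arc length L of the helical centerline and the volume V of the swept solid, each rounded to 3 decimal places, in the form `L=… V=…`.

2πR = 2π·27 = 169.646003
per-turn = √(169.646003² + 16.5²) = √(28779.7664 + 272.25) = √29052.0164 = 170.446521
L = 5.25 × 170.446521 = 894.844234
V = π·4² × L = 50.265482 × 894.844234 = 44979.777141

L=894.844 V=44979.777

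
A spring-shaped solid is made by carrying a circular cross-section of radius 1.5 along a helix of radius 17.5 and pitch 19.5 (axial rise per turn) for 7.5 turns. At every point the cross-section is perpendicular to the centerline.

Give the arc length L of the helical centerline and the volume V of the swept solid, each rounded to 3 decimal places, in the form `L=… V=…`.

L=837.536 V=5920.193

2πR = 2π·17.5 = 109.955743
per-turn = √(109.955743² + 19.5²) = √(12090.2654 + 380.25) = √12470.5154 = 111.671462
L = 7.5 × 111.671462 = 837.535964
V = π·1.5² × L = 7.068583 × 837.535964 = 5920.192870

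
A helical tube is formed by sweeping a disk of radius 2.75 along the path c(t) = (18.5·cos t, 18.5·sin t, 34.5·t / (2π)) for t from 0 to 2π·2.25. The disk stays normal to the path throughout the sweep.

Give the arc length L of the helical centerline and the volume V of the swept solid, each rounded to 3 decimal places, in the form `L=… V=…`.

L=272.814 V=6481.598

2πR = 2π·18.5 = 116.238928
per-turn = √(116.238928² + 34.5²) = √(13511.4884 + 1190.25) = √14701.7384 = 121.250725
L = 2.25 × 121.250725 = 272.814132
V = π·2.75² × L = 23.758294 × 272.814132 = 6481.598483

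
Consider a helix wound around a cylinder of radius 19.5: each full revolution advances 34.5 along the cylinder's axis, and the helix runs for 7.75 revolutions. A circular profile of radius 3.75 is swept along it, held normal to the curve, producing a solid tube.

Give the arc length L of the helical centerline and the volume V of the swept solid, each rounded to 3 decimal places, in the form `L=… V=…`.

L=986.472 V=43581.014

2πR = 2π·19.5 = 122.522113
per-turn = √(122.522113² + 34.5²) = √(15011.6683 + 1190.25) = √16201.9183 = 127.286756
L = 7.75 × 127.286756 = 986.472360
V = π·3.75² × L = 44.178647 × 986.472360 = 43581.013874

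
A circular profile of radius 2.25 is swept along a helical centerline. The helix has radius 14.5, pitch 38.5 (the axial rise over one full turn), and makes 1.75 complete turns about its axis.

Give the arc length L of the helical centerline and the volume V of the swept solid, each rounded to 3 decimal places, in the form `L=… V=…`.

2πR = 2π·14.5 = 91.106187
per-turn = √(91.106187² + 38.5²) = √(8300.3373 + 1482.25) = √9782.5873 = 98.906963
L = 1.75 × 98.906963 = 173.087185
V = π·2.25² × L = 15.904313 × 173.087185 = 2752.832733

L=173.087 V=2752.833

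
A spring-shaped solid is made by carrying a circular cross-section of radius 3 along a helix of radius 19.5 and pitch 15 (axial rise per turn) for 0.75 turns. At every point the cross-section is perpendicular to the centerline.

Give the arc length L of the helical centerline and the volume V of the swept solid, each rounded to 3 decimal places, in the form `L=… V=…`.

L=92.578 V=2617.572

2πR = 2π·19.5 = 122.522113
per-turn = √(122.522113² + 15²) = √(15011.6683 + 225) = √15236.6683 = 123.436900
L = 0.75 × 123.436900 = 92.577675
V = π·3² × L = 28.274334 × 92.577675 = 2617.572094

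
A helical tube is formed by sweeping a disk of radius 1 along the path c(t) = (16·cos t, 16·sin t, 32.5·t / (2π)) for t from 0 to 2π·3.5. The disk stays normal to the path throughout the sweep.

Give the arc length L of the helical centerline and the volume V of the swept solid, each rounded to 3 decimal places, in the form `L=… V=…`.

2πR = 2π·16 = 100.530965
per-turn = √(100.530965² + 32.5²) = √(10106.4749 + 1056.25) = √11162.7249 = 105.653797
L = 3.5 × 105.653797 = 369.788291
V = π·1² × L = 3.141593 × 369.788291 = 1161.724178

L=369.788 V=1161.724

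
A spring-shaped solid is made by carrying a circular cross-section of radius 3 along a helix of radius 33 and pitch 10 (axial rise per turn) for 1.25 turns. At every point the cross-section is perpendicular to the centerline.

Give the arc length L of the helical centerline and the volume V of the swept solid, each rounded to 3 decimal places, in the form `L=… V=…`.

2πR = 2π·33 = 207.345115
per-turn = √(207.345115² + 10²) = √(42991.9968 + 100) = √43091.9968 = 207.586119
L = 1.25 × 207.586119 = 259.482649
V = π·3² × L = 28.274334 × 259.482649 = 7336.699045

L=259.483 V=7336.699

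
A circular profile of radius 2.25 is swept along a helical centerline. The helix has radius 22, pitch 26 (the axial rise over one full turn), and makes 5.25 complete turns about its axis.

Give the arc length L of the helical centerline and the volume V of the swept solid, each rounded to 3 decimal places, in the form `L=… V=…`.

2πR = 2π·22 = 138.230077
per-turn = √(138.230077² + 26²) = √(19107.5541 + 676) = √19783.5541 = 140.654023
L = 5.25 × 140.654023 = 738.433620
V = π·2.25² × L = 15.904313 × 738.433620 = 11744.279273

L=738.434 V=11744.279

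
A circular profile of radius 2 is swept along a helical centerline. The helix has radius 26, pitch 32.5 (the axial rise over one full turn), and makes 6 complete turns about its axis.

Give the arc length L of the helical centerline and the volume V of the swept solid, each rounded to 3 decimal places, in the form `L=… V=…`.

2πR = 2π·26 = 163.362818
per-turn = √(163.362818² + 32.5²) = √(26687.4103 + 1056.25) = √27743.6603 = 166.564283
L = 6 × 166.564283 = 999.385697
V = π·2² × L = 12.566371 × 999.385697 = 12558.651052

L=999.386 V=12558.651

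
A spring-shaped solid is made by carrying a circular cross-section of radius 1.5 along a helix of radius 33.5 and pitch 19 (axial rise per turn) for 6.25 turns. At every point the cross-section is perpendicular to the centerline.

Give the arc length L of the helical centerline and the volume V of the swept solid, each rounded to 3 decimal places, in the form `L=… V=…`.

2πR = 2π·33.5 = 210.486708
per-turn = √(210.486708² + 19²) = √(44304.6542 + 361) = √44665.6542 = 211.342504
L = 6.25 × 211.342504 = 1320.890652
V = π·1.5² × L = 7.068583 × 1320.890652 = 9336.825832

L=1320.891 V=9336.826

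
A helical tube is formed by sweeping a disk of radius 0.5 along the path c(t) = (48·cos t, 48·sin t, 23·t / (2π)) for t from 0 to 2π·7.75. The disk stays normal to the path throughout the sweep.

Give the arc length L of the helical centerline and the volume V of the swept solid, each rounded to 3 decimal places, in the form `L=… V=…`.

2πR = 2π·48 = 301.592895
per-turn = √(301.592895² + 23²) = √(90958.2742 + 529) = √91487.2742 = 302.468633
L = 7.75 × 302.468633 = 2344.131908
V = π·0.5² × L = 0.785398 × 2344.131908 = 1841.076896

L=2344.132 V=1841.077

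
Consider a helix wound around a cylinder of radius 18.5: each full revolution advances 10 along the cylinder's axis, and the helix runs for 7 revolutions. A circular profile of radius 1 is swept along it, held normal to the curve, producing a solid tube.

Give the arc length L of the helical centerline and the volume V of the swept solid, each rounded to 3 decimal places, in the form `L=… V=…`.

L=816.678 V=2565.670

2πR = 2π·18.5 = 116.238928
per-turn = √(116.238928² + 10²) = √(13511.4884 + 100) = √13611.4884 = 116.668284
L = 7 × 116.668284 = 816.677986
V = π·1² × L = 3.141593 × 816.677986 = 2565.669561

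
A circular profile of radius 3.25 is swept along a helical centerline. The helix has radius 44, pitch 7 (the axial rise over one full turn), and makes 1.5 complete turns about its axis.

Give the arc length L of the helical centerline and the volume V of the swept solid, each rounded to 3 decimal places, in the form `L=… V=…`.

2πR = 2π·44 = 276.460154
per-turn = √(276.460154² + 7²) = √(76430.2165 + 49) = √76479.2165 = 276.548760
L = 1.5 × 276.548760 = 414.823140
V = π·3.25² × L = 33.183072 × 414.823140 = 13765.106273

L=414.823 V=13765.106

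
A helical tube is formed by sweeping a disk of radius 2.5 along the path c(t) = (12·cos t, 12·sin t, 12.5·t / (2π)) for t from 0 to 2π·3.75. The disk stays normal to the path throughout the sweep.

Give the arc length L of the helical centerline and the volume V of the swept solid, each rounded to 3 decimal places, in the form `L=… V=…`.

L=286.603 V=5627.429

2πR = 2π·12 = 75.398224
per-turn = √(75.398224² + 12.5²) = √(5684.8921 + 156.25) = √5841.1421 = 76.427365
L = 3.75 × 76.427365 = 286.602619
V = π·2.5² × L = 19.634954 × 286.602619 = 5627.429267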